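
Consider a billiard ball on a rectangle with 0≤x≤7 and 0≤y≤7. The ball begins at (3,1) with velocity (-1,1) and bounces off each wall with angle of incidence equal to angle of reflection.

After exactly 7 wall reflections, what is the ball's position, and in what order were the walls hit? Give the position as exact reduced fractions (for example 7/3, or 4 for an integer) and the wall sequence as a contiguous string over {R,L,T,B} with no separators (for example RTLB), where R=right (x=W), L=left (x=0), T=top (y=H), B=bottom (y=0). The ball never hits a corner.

Final position: (7,3)
Wall sequence: LTRBLTR

1. t=3 → L at (0,4); v=(1,1)
2. t=3 → T at (3,7); v=(1,-1)
3. t=4 → R at (7,3); v=(-1,-1)
4. t=3 → B at (4,0); v=(-1,1)
5. t=4 → L at (0,4); v=(1,1)
6. t=3 → T at (3,7); v=(1,-1)
7. t=4 → R at (7,3); v=(-1,-1)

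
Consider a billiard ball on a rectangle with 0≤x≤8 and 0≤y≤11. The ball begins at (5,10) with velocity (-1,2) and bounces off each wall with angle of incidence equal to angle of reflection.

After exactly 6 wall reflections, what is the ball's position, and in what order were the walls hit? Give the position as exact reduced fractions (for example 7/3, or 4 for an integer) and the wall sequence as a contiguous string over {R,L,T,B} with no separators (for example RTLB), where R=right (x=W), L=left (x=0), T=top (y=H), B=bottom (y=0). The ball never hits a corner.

1. t=1/2 → T at (9/2,11); v=(-1,-2)
2. t=9/2 → L at (0,2); v=(1,-2)
3. t=1 → B at (1,0); v=(1,2)
4. t=11/2 → T at (13/2,11); v=(1,-2)
5. t=3/2 → R at (8,8); v=(-1,-2)
6. t=4 → B at (4,0); v=(-1,2)

Final position: (4,0)
Wall sequence: TLBTRB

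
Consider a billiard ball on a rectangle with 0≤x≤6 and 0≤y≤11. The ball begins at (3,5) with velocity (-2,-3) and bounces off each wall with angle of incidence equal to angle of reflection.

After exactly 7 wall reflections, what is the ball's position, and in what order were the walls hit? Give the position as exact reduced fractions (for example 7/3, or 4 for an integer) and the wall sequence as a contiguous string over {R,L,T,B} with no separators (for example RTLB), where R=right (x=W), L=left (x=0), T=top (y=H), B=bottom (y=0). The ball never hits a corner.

1. t=3/2 → L at (0,1/2); v=(2,-3)
2. t=1/6 → B at (1/3,0); v=(2,3)
3. t=17/6 → R at (6,17/2); v=(-2,3)
4. t=5/6 → T at (13/3,11); v=(-2,-3)
5. t=13/6 → L at (0,9/2); v=(2,-3)
6. t=3/2 → B at (3,0); v=(2,3)
7. t=3/2 → R at (6,9/2); v=(-2,3)

Final position: (6,9/2)
Wall sequence: LBRTLBR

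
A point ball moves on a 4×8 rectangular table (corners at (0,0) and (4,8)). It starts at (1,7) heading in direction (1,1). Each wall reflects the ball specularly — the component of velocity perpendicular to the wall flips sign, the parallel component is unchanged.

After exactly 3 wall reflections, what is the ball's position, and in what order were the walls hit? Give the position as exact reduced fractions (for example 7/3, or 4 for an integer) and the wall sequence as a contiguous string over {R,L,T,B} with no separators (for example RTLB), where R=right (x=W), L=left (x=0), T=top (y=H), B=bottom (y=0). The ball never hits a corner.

1. t=1 → T at (2,8); v=(1,-1)
2. t=2 → R at (4,6); v=(-1,-1)
3. t=4 → L at (0,2); v=(1,-1)

Final position: (0,2)
Wall sequence: TRL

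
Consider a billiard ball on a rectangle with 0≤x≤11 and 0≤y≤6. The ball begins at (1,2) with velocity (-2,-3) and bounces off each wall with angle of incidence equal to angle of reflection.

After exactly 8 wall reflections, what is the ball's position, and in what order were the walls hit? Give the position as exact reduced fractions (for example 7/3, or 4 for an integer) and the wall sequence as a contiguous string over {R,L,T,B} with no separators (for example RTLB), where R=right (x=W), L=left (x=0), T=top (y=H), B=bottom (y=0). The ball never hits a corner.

Final position: (5/3,6)
Wall sequence: LBTBRTBT

1. t=1/2 → L at (0,1/2); v=(2,-3)
2. t=1/6 → B at (1/3,0); v=(2,3)
3. t=2 → T at (13/3,6); v=(2,-3)
4. t=2 → B at (25/3,0); v=(2,3)
5. t=4/3 → R at (11,4); v=(-2,3)
6. t=2/3 → T at (29/3,6); v=(-2,-3)
7. t=2 → B at (17/3,0); v=(-2,3)
8. t=2 → T at (5/3,6); v=(-2,-3)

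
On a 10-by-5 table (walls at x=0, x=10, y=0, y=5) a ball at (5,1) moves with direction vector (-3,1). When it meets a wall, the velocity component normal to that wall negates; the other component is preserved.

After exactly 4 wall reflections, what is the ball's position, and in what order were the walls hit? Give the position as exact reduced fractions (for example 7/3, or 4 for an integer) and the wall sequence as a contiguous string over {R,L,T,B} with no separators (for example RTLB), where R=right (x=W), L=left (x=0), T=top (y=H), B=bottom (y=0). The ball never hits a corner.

1. t=5/3 → L at (0,8/3); v=(3,1)
2. t=7/3 → T at (7,5); v=(3,-1)
3. t=1 → R at (10,4); v=(-3,-1)
4. t=10/3 → L at (0,2/3); v=(3,-1)

Final position: (0,2/3)
Wall sequence: LTRL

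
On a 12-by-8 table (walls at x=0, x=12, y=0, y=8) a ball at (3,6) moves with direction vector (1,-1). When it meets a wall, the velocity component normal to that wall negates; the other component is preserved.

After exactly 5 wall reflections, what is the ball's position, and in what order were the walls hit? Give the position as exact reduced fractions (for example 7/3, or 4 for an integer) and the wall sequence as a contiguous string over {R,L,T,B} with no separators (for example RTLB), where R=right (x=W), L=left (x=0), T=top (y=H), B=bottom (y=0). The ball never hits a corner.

Final position: (1,0)
Wall sequence: BRTLB

1. t=6 → B at (9,0); v=(1,1)
2. t=3 → R at (12,3); v=(-1,1)
3. t=5 → T at (7,8); v=(-1,-1)
4. t=7 → L at (0,1); v=(1,-1)
5. t=1 → B at (1,0); v=(1,1)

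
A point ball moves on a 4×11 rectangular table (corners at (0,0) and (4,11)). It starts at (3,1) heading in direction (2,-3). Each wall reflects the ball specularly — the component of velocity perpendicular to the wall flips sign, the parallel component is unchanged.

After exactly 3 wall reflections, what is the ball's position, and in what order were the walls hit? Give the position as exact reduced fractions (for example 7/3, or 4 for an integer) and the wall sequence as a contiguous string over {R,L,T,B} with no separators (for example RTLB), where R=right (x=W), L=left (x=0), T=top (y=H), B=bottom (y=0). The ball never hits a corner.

1. t=1/3 → B at (11/3,0); v=(2,3)
2. t=1/6 → R at (4,1/2); v=(-2,3)
3. t=2 → L at (0,13/2); v=(2,3)

Final position: (0,13/2)
Wall sequence: BRL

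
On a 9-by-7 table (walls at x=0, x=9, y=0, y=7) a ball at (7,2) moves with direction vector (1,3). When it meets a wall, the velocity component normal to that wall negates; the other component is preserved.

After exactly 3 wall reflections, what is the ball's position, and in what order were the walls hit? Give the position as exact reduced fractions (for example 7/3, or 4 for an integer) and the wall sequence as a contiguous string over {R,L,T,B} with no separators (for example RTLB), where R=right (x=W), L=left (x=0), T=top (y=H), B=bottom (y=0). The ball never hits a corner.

1. t=5/3 → T at (26/3,7); v=(1,-3)
2. t=1/3 → R at (9,6); v=(-1,-3)
3. t=2 → B at (7,0); v=(-1,3)

Final position: (7,0)
Wall sequence: TRB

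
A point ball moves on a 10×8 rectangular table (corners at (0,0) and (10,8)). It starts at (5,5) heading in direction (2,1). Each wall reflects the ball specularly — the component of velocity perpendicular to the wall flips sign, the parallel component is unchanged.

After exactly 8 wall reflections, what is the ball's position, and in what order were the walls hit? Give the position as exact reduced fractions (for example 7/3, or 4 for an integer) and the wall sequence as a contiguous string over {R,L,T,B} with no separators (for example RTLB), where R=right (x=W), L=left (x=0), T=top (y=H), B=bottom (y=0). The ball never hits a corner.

1. t=5/2 → R at (10,15/2); v=(-2,1)
2. t=1/2 → T at (9,8); v=(-2,-1)
3. t=9/2 → L at (0,7/2); v=(2,-1)
4. t=7/2 → B at (7,0); v=(2,1)
5. t=3/2 → R at (10,3/2); v=(-2,1)
6. t=5 → L at (0,13/2); v=(2,1)
7. t=3/2 → T at (3,8); v=(2,-1)
8. t=7/2 → R at (10,9/2); v=(-2,-1)

Final position: (10,9/2)
Wall sequence: RTLBRLTR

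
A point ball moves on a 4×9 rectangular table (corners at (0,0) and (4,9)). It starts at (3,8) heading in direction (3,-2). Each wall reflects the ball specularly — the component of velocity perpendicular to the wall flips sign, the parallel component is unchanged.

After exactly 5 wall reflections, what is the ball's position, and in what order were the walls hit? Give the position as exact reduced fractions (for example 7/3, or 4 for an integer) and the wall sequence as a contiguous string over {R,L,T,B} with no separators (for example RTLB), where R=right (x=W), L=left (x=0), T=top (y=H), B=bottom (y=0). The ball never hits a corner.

Final position: (0,2/3)
Wall sequence: RLRBL

1. t=1/3 → R at (4,22/3); v=(-3,-2)
2. t=4/3 → L at (0,14/3); v=(3,-2)
3. t=4/3 → R at (4,2); v=(-3,-2)
4. t=1 → B at (1,0); v=(-3,2)
5. t=1/3 → L at (0,2/3); v=(3,2)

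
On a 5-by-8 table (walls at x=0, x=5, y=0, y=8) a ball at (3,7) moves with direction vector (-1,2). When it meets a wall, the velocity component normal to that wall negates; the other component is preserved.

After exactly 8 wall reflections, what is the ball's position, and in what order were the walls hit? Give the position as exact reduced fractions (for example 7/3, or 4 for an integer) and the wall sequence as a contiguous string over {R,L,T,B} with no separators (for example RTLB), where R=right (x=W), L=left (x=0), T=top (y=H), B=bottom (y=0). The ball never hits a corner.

1. t=1/2 → T at (5/2,8); v=(-1,-2)
2. t=5/2 → L at (0,3); v=(1,-2)
3. t=3/2 → B at (3/2,0); v=(1,2)
4. t=7/2 → R at (5,7); v=(-1,2)
5. t=1/2 → T at (9/2,8); v=(-1,-2)
6. t=4 → B at (1/2,0); v=(-1,2)
7. t=1/2 → L at (0,1); v=(1,2)
8. t=7/2 → T at (7/2,8); v=(1,-2)

Final position: (7/2,8)
Wall sequence: TLBRTBLT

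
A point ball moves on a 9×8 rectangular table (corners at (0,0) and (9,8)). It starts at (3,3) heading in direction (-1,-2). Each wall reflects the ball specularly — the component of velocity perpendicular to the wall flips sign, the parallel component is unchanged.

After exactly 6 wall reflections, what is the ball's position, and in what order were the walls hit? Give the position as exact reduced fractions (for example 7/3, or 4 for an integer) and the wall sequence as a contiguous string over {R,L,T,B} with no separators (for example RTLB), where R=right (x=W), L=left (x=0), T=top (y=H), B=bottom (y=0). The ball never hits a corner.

1. t=3/2 → B at (3/2,0); v=(-1,2)
2. t=3/2 → L at (0,3); v=(1,2)
3. t=5/2 → T at (5/2,8); v=(1,-2)
4. t=4 → B at (13/2,0); v=(1,2)
5. t=5/2 → R at (9,5); v=(-1,2)
6. t=3/2 → T at (15/2,8); v=(-1,-2)

Final position: (15/2,8)
Wall sequence: BLTBRT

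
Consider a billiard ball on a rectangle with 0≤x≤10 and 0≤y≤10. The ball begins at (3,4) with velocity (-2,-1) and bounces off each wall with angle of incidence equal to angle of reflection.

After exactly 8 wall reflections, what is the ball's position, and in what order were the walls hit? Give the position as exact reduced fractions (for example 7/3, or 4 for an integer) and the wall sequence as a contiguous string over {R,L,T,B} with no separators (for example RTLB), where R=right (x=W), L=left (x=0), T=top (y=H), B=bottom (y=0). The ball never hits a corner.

Final position: (5,0)
Wall sequence: LBRLTRLB

1. t=3/2 → L at (0,5/2); v=(2,-1)
2. t=5/2 → B at (5,0); v=(2,1)
3. t=5/2 → R at (10,5/2); v=(-2,1)
4. t=5 → L at (0,15/2); v=(2,1)
5. t=5/2 → T at (5,10); v=(2,-1)
6. t=5/2 → R at (10,15/2); v=(-2,-1)
7. t=5 → L at (0,5/2); v=(2,-1)
8. t=5/2 → B at (5,0); v=(2,1)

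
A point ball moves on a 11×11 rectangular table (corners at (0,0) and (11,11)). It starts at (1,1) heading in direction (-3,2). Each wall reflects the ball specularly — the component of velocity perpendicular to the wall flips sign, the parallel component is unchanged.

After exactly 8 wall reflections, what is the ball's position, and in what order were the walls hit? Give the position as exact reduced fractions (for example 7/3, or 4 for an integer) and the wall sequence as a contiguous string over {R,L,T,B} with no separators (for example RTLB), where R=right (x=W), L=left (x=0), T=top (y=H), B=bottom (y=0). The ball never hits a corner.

1. t=1/3 → L at (0,5/3); v=(3,2)
2. t=11/3 → R at (11,9); v=(-3,2)
3. t=1 → T at (8,11); v=(-3,-2)
4. t=8/3 → L at (0,17/3); v=(3,-2)
5. t=17/6 → B at (17/2,0); v=(3,2)
6. t=5/6 → R at (11,5/3); v=(-3,2)
7. t=11/3 → L at (0,9); v=(3,2)
8. t=1 → T at (3,11); v=(3,-2)

Final position: (3,11)
Wall sequence: LRTLBRLT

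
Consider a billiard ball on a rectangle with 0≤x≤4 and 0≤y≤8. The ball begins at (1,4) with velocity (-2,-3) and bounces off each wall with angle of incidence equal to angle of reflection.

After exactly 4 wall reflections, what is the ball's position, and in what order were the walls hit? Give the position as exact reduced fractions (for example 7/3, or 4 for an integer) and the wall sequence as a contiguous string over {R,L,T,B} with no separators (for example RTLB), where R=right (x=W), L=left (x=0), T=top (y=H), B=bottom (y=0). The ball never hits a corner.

Final position: (1,8)
Wall sequence: LBRT

1. t=1/2 → L at (0,5/2); v=(2,-3)
2. t=5/6 → B at (5/3,0); v=(2,3)
3. t=7/6 → R at (4,7/2); v=(-2,3)
4. t=3/2 → T at (1,8); v=(-2,-3)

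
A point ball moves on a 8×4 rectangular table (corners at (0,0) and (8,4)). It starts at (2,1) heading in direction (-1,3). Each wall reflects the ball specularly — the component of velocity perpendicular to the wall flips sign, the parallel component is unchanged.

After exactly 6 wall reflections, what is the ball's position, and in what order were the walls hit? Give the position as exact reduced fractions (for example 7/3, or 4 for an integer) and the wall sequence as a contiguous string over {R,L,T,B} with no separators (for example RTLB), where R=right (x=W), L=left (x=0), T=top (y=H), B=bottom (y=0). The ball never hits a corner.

Final position: (13/3,4)
Wall sequence: TLBTBT

1. t=1 → T at (1,4); v=(-1,-3)
2. t=1 → L at (0,1); v=(1,-3)
3. t=1/3 → B at (1/3,0); v=(1,3)
4. t=4/3 → T at (5/3,4); v=(1,-3)
5. t=4/3 → B at (3,0); v=(1,3)
6. t=4/3 → T at (13/3,4); v=(1,-3)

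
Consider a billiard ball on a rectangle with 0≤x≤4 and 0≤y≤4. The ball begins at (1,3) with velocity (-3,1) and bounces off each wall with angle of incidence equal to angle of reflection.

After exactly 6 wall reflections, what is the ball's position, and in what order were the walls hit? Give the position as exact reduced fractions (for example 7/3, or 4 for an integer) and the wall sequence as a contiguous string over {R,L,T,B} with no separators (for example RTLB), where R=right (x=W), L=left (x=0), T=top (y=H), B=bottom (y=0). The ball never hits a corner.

1. t=1/3 → L at (0,10/3); v=(3,1)
2. t=2/3 → T at (2,4); v=(3,-1)
3. t=2/3 → R at (4,10/3); v=(-3,-1)
4. t=4/3 → L at (0,2); v=(3,-1)
5. t=4/3 → R at (4,2/3); v=(-3,-1)
6. t=2/3 → B at (2,0); v=(-3,1)

Final position: (2,0)
Wall sequence: LTRLRB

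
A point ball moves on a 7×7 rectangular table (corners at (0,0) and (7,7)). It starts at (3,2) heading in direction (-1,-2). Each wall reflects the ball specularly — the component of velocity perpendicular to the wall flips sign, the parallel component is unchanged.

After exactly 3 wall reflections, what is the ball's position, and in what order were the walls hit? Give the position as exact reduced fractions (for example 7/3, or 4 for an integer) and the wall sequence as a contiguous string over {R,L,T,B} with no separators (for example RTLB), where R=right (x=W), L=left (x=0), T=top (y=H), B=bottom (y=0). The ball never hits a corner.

Final position: (3/2,7)
Wall sequence: BLT

1. t=1 → B at (2,0); v=(-1,2)
2. t=2 → L at (0,4); v=(1,2)
3. t=3/2 → T at (3/2,7); v=(1,-2)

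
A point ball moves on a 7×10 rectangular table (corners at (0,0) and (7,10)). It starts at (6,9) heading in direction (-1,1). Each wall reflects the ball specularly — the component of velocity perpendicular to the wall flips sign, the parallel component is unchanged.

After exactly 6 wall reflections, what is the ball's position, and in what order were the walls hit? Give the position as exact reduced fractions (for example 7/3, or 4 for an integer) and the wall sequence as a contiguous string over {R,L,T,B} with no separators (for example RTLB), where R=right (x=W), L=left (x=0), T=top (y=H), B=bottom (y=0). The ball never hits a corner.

Final position: (1,10)
Wall sequence: TLBRLT

1. t=1 → T at (5,10); v=(-1,-1)
2. t=5 → L at (0,5); v=(1,-1)
3. t=5 → B at (5,0); v=(1,1)
4. t=2 → R at (7,2); v=(-1,1)
5. t=7 → L at (0,9); v=(1,1)
6. t=1 → T at (1,10); v=(1,-1)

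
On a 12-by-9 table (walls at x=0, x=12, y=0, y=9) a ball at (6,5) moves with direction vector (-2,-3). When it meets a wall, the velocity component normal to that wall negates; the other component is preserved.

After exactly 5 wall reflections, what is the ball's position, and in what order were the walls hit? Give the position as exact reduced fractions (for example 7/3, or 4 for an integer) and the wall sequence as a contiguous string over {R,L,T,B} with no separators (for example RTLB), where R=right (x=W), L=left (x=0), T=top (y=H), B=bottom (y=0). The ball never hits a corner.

1. t=5/3 → B at (8/3,0); v=(-2,3)
2. t=4/3 → L at (0,4); v=(2,3)
3. t=5/3 → T at (10/3,9); v=(2,-3)
4. t=3 → B at (28/3,0); v=(2,3)
5. t=4/3 → R at (12,4); v=(-2,3)

Final position: (12,4)
Wall sequence: BLTBR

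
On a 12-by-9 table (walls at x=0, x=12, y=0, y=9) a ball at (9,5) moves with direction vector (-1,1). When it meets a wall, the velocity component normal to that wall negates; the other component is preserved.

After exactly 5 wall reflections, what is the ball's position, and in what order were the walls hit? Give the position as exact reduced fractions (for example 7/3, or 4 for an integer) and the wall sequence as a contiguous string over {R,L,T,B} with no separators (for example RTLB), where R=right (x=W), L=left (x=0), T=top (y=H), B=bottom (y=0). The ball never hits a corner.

Final position: (11,9)
Wall sequence: TLBRT

1. t=4 → T at (5,9); v=(-1,-1)
2. t=5 → L at (0,4); v=(1,-1)
3. t=4 → B at (4,0); v=(1,1)
4. t=8 → R at (12,8); v=(-1,1)
5. t=1 → T at (11,9); v=(-1,-1)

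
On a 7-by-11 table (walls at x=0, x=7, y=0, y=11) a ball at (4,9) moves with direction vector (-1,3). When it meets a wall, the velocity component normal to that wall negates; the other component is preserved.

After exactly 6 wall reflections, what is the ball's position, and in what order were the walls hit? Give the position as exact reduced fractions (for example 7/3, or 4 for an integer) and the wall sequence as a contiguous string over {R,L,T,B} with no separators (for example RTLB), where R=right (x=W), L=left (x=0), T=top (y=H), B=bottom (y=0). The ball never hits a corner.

1. t=2/3 → T at (10/3,11); v=(-1,-3)
2. t=10/3 → L at (0,1); v=(1,-3)
3. t=1/3 → B at (1/3,0); v=(1,3)
4. t=11/3 → T at (4,11); v=(1,-3)
5. t=3 → R at (7,2); v=(-1,-3)
6. t=2/3 → B at (19/3,0); v=(-1,3)

Final position: (19/3,0)
Wall sequence: TLBTRB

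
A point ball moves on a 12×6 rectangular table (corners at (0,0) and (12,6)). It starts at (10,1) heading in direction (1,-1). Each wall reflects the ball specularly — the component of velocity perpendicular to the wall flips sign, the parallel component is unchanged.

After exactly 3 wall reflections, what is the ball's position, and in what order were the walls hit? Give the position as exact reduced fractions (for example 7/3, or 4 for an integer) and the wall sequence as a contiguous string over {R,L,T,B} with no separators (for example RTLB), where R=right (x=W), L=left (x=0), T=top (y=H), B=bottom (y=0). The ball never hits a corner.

1. t=1 → B at (11,0); v=(1,1)
2. t=1 → R at (12,1); v=(-1,1)
3. t=5 → T at (7,6); v=(-1,-1)

Final position: (7,6)
Wall sequence: BRT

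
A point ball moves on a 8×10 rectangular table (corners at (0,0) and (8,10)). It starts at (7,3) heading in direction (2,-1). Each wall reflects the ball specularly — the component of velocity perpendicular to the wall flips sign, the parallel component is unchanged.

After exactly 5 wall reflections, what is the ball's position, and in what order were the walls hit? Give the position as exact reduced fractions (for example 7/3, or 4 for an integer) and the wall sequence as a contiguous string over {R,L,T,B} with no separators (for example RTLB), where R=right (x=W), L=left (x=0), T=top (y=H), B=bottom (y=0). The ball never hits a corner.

Final position: (0,19/2)
Wall sequence: RBLRL

1. t=1/2 → R at (8,5/2); v=(-2,-1)
2. t=5/2 → B at (3,0); v=(-2,1)
3. t=3/2 → L at (0,3/2); v=(2,1)
4. t=4 → R at (8,11/2); v=(-2,1)
5. t=4 → L at (0,19/2); v=(2,1)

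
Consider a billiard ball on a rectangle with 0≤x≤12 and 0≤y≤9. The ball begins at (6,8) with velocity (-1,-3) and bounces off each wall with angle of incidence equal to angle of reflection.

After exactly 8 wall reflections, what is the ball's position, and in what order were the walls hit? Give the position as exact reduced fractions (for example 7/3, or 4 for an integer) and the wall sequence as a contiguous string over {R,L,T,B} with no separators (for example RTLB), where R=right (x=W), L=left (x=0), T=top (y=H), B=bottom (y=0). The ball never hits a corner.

1. t=8/3 → B at (10/3,0); v=(-1,3)
2. t=3 → T at (1/3,9); v=(-1,-3)
3. t=1/3 → L at (0,8); v=(1,-3)
4. t=8/3 → B at (8/3,0); v=(1,3)
5. t=3 → T at (17/3,9); v=(1,-3)
6. t=3 → B at (26/3,0); v=(1,3)
7. t=3 → T at (35/3,9); v=(1,-3)
8. t=1/3 → R at (12,8); v=(-1,-3)

Final position: (12,8)
Wall sequence: BTLBTBTR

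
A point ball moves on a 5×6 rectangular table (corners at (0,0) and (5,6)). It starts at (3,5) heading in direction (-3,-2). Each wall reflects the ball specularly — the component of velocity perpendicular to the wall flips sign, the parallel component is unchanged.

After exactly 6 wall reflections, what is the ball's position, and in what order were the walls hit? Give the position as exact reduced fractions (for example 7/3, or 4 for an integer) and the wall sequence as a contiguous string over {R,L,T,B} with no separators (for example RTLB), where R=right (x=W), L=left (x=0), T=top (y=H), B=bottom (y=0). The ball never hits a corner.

1. t=1 → L at (0,3); v=(3,-2)
2. t=3/2 → B at (9/2,0); v=(3,2)
3. t=1/6 → R at (5,1/3); v=(-3,2)
4. t=5/3 → L at (0,11/3); v=(3,2)
5. t=7/6 → T at (7/2,6); v=(3,-2)
6. t=1/2 → R at (5,5); v=(-3,-2)

Final position: (5,5)
Wall sequence: LBRLTR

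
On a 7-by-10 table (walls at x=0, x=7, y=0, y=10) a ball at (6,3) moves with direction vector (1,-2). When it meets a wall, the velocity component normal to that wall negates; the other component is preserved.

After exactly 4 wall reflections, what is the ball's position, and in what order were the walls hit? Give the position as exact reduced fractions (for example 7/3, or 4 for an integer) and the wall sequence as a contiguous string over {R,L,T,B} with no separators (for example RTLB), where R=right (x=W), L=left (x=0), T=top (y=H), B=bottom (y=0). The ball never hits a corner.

1. t=1 → R at (7,1); v=(-1,-2)
2. t=1/2 → B at (13/2,0); v=(-1,2)
3. t=5 → T at (3/2,10); v=(-1,-2)
4. t=3/2 → L at (0,7); v=(1,-2)

Final position: (0,7)
Wall sequence: RBTL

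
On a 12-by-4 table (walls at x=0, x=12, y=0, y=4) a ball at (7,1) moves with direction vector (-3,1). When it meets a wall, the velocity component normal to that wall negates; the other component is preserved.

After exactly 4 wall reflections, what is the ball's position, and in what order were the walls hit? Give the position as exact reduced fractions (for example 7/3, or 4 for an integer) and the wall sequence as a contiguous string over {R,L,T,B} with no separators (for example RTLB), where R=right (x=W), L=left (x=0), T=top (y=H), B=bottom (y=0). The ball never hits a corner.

1. t=7/3 → L at (0,10/3); v=(3,1)
2. t=2/3 → T at (2,4); v=(3,-1)
3. t=10/3 → R at (12,2/3); v=(-3,-1)
4. t=2/3 → B at (10,0); v=(-3,1)

Final position: (10,0)
Wall sequence: LTRB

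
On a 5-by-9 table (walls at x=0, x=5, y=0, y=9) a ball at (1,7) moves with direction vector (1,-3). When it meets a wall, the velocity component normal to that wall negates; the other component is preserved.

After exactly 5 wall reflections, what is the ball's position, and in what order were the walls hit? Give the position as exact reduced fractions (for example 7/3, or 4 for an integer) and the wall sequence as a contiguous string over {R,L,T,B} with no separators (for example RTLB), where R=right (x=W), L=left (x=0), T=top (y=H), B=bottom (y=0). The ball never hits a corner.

Final position: (0,2)
Wall sequence: BRTBL

1. t=7/3 → B at (10/3,0); v=(1,3)
2. t=5/3 → R at (5,5); v=(-1,3)
3. t=4/3 → T at (11/3,9); v=(-1,-3)
4. t=3 → B at (2/3,0); v=(-1,3)
5. t=2/3 → L at (0,2); v=(1,3)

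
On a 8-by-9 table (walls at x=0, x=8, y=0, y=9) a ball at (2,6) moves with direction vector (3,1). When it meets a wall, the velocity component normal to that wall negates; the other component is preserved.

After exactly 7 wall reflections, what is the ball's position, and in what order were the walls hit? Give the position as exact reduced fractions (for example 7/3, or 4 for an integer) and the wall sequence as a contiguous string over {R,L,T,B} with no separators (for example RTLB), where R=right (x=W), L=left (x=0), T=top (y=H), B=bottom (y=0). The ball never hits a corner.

Final position: (8,2/3)
Wall sequence: RTLRLBR

1. t=2 → R at (8,8); v=(-3,1)
2. t=1 → T at (5,9); v=(-3,-1)
3. t=5/3 → L at (0,22/3); v=(3,-1)
4. t=8/3 → R at (8,14/3); v=(-3,-1)
5. t=8/3 → L at (0,2); v=(3,-1)
6. t=2 → B at (6,0); v=(3,1)
7. t=2/3 → R at (8,2/3); v=(-3,1)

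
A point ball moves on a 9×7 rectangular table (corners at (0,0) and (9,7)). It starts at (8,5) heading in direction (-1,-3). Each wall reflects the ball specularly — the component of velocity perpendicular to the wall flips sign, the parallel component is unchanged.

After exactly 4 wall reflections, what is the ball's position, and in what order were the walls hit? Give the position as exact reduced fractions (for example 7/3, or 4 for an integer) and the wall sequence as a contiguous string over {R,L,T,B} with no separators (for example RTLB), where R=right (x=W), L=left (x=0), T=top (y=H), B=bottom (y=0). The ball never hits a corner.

Final position: (0,5)
Wall sequence: BTBL

1. t=5/3 → B at (19/3,0); v=(-1,3)
2. t=7/3 → T at (4,7); v=(-1,-3)
3. t=7/3 → B at (5/3,0); v=(-1,3)
4. t=5/3 → L at (0,5); v=(1,3)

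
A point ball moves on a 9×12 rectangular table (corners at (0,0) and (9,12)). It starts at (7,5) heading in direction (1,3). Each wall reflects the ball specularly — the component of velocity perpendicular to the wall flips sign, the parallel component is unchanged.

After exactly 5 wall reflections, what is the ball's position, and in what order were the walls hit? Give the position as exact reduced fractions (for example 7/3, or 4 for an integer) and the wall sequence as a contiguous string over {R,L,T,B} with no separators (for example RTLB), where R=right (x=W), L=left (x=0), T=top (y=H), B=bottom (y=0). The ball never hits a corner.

Final position: (0,10)
Wall sequence: RTBTL

1. t=2 → R at (9,11); v=(-1,3)
2. t=1/3 → T at (26/3,12); v=(-1,-3)
3. t=4 → B at (14/3,0); v=(-1,3)
4. t=4 → T at (2/3,12); v=(-1,-3)
5. t=2/3 → L at (0,10); v=(1,-3)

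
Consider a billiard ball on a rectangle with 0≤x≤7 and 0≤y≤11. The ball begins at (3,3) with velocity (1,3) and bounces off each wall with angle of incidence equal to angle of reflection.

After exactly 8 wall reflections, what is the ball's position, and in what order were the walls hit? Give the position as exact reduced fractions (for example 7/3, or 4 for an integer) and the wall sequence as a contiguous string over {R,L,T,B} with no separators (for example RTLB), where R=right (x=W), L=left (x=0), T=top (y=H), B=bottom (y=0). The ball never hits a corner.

Final position: (7,9)
Wall sequence: TRBTLBTR

1. t=8/3 → T at (17/3,11); v=(1,-3)
2. t=4/3 → R at (7,7); v=(-1,-3)
3. t=7/3 → B at (14/3,0); v=(-1,3)
4. t=11/3 → T at (1,11); v=(-1,-3)
5. t=1 → L at (0,8); v=(1,-3)
6. t=8/3 → B at (8/3,0); v=(1,3)
7. t=11/3 → T at (19/3,11); v=(1,-3)
8. t=2/3 → R at (7,9); v=(-1,-3)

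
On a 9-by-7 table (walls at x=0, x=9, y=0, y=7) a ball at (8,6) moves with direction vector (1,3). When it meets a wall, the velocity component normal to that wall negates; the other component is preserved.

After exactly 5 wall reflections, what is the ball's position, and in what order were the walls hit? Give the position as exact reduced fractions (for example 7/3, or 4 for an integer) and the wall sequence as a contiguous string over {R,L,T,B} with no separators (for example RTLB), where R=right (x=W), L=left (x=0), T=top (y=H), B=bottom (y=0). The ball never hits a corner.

Final position: (8/3,0)
Wall sequence: TRBTB

1. t=1/3 → T at (25/3,7); v=(1,-3)
2. t=2/3 → R at (9,5); v=(-1,-3)
3. t=5/3 → B at (22/3,0); v=(-1,3)
4. t=7/3 → T at (5,7); v=(-1,-3)
5. t=7/3 → B at (8/3,0); v=(-1,3)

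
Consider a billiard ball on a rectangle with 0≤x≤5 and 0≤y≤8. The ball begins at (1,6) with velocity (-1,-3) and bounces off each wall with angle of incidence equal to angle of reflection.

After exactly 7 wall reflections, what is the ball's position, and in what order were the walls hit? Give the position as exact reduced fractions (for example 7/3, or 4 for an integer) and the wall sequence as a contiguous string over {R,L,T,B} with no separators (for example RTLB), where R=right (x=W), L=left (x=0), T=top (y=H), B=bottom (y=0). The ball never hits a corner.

1. t=1 → L at (0,3); v=(1,-3)
2. t=1 → B at (1,0); v=(1,3)
3. t=8/3 → T at (11/3,8); v=(1,-3)
4. t=4/3 → R at (5,4); v=(-1,-3)
5. t=4/3 → B at (11/3,0); v=(-1,3)
6. t=8/3 → T at (1,8); v=(-1,-3)
7. t=1 → L at (0,5); v=(1,-3)

Final position: (0,5)
Wall sequence: LBTRBTL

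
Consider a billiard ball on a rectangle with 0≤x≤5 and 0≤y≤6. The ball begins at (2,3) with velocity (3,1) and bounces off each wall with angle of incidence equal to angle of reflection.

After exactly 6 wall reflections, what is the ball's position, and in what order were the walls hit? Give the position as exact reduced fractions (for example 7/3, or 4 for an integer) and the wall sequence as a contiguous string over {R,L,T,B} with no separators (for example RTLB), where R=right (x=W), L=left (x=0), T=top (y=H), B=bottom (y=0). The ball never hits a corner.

1. t=1 → R at (5,4); v=(-3,1)
2. t=5/3 → L at (0,17/3); v=(3,1)
3. t=1/3 → T at (1,6); v=(3,-1)
4. t=4/3 → R at (5,14/3); v=(-3,-1)
5. t=5/3 → L at (0,3); v=(3,-1)
6. t=5/3 → R at (5,4/3); v=(-3,-1)

Final position: (5,4/3)
Wall sequence: RLTRLR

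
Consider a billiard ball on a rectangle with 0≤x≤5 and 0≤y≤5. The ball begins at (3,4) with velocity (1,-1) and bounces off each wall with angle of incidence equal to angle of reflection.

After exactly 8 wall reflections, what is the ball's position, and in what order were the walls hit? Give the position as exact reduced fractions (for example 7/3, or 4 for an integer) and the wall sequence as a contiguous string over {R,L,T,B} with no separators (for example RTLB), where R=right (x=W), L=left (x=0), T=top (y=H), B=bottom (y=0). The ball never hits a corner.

1. t=2 → R at (5,2); v=(-1,-1)
2. t=2 → B at (3,0); v=(-1,1)
3. t=3 → L at (0,3); v=(1,1)
4. t=2 → T at (2,5); v=(1,-1)
5. t=3 → R at (5,2); v=(-1,-1)
6. t=2 → B at (3,0); v=(-1,1)
7. t=3 → L at (0,3); v=(1,1)
8. t=2 → T at (2,5); v=(1,-1)

Final position: (2,5)
Wall sequence: RBLTRBLT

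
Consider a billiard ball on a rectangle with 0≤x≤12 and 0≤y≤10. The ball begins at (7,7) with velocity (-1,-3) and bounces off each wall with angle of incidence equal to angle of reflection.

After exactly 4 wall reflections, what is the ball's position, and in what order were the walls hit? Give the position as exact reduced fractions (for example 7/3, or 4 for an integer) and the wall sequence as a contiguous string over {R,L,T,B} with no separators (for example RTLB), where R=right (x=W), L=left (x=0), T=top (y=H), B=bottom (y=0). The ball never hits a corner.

Final position: (2,0)
Wall sequence: BTLB

1. t=7/3 → B at (14/3,0); v=(-1,3)
2. t=10/3 → T at (4/3,10); v=(-1,-3)
3. t=4/3 → L at (0,6); v=(1,-3)
4. t=2 → B at (2,0); v=(1,3)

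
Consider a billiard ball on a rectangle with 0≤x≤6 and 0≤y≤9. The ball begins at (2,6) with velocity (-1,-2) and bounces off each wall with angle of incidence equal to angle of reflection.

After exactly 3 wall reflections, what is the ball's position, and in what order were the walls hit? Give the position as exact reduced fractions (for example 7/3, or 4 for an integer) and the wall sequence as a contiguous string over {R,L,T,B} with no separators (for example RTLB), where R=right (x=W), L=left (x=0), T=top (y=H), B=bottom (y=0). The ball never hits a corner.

1. t=2 → L at (0,2); v=(1,-2)
2. t=1 → B at (1,0); v=(1,2)
3. t=9/2 → T at (11/2,9); v=(1,-2)

Final position: (11/2,9)
Wall sequence: LBT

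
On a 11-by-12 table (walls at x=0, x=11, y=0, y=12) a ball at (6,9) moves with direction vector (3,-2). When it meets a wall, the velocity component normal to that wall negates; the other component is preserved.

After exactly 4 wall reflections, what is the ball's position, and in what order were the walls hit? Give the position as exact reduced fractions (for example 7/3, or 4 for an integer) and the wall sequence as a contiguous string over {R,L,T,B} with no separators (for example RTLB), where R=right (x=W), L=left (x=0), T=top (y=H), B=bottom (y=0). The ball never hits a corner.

1. t=5/3 → R at (11,17/3); v=(-3,-2)
2. t=17/6 → B at (5/2,0); v=(-3,2)
3. t=5/6 → L at (0,5/3); v=(3,2)
4. t=11/3 → R at (11,9); v=(-3,2)

Final position: (11,9)
Wall sequence: RBLR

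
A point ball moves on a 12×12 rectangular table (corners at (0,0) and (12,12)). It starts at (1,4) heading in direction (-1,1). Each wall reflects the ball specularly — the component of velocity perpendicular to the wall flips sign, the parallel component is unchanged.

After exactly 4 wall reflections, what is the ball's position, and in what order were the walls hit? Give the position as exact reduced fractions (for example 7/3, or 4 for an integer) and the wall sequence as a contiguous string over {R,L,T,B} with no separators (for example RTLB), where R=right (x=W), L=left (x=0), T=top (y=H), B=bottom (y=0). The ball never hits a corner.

Final position: (5,0)
Wall sequence: LTRB

1. t=1 → L at (0,5); v=(1,1)
2. t=7 → T at (7,12); v=(1,-1)
3. t=5 → R at (12,7); v=(-1,-1)
4. t=7 → B at (5,0); v=(-1,1)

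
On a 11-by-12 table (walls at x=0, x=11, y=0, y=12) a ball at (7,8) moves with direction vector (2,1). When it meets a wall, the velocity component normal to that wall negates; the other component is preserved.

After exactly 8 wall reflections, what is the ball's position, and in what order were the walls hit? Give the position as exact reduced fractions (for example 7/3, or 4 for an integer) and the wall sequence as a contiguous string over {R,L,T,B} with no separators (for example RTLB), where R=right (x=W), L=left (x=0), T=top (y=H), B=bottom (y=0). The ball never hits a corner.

Final position: (3,12)
Wall sequence: RTLRBLRT

1. t=2 → R at (11,10); v=(-2,1)
2. t=2 → T at (7,12); v=(-2,-1)
3. t=7/2 → L at (0,17/2); v=(2,-1)
4. t=11/2 → R at (11,3); v=(-2,-1)
5. t=3 → B at (5,0); v=(-2,1)
6. t=5/2 → L at (0,5/2); v=(2,1)
7. t=11/2 → R at (11,8); v=(-2,1)
8. t=4 → T at (3,12); v=(-2,-1)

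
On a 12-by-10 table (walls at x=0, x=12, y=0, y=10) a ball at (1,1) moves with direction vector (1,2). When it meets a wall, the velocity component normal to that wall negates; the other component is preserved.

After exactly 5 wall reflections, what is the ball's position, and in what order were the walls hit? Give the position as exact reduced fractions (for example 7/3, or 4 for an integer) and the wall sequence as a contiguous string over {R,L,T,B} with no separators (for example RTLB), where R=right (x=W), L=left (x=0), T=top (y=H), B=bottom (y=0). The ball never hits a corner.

1. t=9/2 → T at (11/2,10); v=(1,-2)
2. t=5 → B at (21/2,0); v=(1,2)
3. t=3/2 → R at (12,3); v=(-1,2)
4. t=7/2 → T at (17/2,10); v=(-1,-2)
5. t=5 → B at (7/2,0); v=(-1,2)

Final position: (7/2,0)
Wall sequence: TBRTB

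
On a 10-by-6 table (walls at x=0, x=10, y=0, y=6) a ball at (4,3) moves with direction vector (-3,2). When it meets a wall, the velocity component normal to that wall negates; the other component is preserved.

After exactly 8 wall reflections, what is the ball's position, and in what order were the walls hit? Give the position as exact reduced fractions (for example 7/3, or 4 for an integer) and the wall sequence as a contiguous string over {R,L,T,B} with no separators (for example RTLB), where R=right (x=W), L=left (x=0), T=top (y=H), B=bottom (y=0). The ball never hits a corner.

1. t=4/3 → L at (0,17/3); v=(3,2)
2. t=1/6 → T at (1/2,6); v=(3,-2)
3. t=3 → B at (19/2,0); v=(3,2)
4. t=1/6 → R at (10,1/3); v=(-3,2)
5. t=17/6 → T at (3/2,6); v=(-3,-2)
6. t=1/2 → L at (0,5); v=(3,-2)
7. t=5/2 → B at (15/2,0); v=(3,2)
8. t=5/6 → R at (10,5/3); v=(-3,2)

Final position: (10,5/3)
Wall sequence: LTBRTLBR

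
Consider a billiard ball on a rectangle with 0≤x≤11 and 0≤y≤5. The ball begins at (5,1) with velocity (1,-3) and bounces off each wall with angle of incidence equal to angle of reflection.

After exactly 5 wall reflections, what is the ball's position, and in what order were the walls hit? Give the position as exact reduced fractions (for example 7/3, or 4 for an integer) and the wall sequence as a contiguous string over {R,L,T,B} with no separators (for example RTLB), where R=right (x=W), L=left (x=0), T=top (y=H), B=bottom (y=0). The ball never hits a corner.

1. t=1/3 → B at (16/3,0); v=(1,3)
2. t=5/3 → T at (7,5); v=(1,-3)
3. t=5/3 → B at (26/3,0); v=(1,3)
4. t=5/3 → T at (31/3,5); v=(1,-3)
5. t=2/3 → R at (11,3); v=(-1,-3)

Final position: (11,3)
Wall sequence: BTBTR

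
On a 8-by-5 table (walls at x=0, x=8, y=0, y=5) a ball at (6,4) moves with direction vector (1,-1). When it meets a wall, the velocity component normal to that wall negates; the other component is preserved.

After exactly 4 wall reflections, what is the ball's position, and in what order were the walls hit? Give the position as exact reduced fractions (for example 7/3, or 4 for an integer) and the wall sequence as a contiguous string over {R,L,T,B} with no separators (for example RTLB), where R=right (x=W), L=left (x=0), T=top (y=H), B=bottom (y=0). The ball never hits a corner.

1. t=2 → R at (8,2); v=(-1,-1)
2. t=2 → B at (6,0); v=(-1,1)
3. t=5 → T at (1,5); v=(-1,-1)
4. t=1 → L at (0,4); v=(1,-1)

Final position: (0,4)
Wall sequence: RBTL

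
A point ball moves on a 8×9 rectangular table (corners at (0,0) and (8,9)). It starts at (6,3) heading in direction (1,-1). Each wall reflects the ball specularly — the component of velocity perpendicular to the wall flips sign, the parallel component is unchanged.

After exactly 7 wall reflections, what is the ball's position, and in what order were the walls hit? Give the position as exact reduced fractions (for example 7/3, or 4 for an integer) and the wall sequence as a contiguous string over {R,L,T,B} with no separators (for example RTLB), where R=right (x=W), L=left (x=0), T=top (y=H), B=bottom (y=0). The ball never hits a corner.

Final position: (0,5)
Wall sequence: RBLTRBL

1. t=2 → R at (8,1); v=(-1,-1)
2. t=1 → B at (7,0); v=(-1,1)
3. t=7 → L at (0,7); v=(1,1)
4. t=2 → T at (2,9); v=(1,-1)
5. t=6 → R at (8,3); v=(-1,-1)
6. t=3 → B at (5,0); v=(-1,1)
7. t=5 → L at (0,5); v=(1,1)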